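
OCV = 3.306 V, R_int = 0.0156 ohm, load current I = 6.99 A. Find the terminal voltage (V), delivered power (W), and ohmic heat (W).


Step 1: V_terminal = OCV - I*R = 3.306 - 6.99 * 0.0156 = 3.197 V
Step 2: P_out = V_terminal * I = 3.197 * 6.99 = 22.35 W
Step 3: Q = I^2 * R = 6.99^2 * 0.0156 = 0.7622 W

V=3.197 V, P=22.35 W, Q=0.7622 W


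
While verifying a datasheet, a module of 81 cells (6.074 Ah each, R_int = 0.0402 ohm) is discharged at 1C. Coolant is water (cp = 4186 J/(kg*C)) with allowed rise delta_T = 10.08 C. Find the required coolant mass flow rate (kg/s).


Step 1: I = 1 * 6.074 = 6.074 A
Step 2: Q_cell = I^2 * R = 6.074^2 * 0.0402 = 1.4831 W
Step 3: Q_total = 81 * 1.4831 = 120.13 W
Step 4: m_dot = Q_total / (cp * dT) = 120.13 / (4186 * 10.08) = 0.002847 kg/s

0.002847 kg/s


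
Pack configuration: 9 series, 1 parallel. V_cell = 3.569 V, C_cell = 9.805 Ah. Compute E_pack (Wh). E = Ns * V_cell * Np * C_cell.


E = Ns * Vcell * Np * Ccell = 9 * 3.569 * 1 * 9.805 = 314.9 Wh

314.9 Wh


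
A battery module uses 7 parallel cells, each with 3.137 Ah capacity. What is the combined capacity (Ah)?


C_total = 7 * 3.137 = 21.959 Ah

21.959 Ah


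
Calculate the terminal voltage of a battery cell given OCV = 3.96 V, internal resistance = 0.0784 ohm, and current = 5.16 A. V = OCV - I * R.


V = OCV - I*R = 3.96 - 5.16 * 0.0784 = 3.555 V

3.555 V


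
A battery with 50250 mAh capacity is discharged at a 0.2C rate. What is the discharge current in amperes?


Convert: capacity = 50250 mAh = 50.25 Ah
At 0.2C: I = 0.2 * 50.25 Ah = 10.05 A

10.05 A


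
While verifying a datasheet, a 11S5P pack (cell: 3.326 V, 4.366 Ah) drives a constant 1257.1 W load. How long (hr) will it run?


Step 1: E_pack = Ns * V_cell * Np * C_cell = 11 * 3.326 * 5 * 4.366 = 798.67 Wh
Step 2: t = E_pack / P = 798.67 / 1257.1 = 0.6353 hr

0.6353 hr


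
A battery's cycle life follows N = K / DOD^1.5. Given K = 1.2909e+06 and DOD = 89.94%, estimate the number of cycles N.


Step 1: DOD^1.5 = 89.94^1.5 = 852.96
Step 2: N = 1.2909e+06 / 852.96 = 1513 cycles

1513 cycles


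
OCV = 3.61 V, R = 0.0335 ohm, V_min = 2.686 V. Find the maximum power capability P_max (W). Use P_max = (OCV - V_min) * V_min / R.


dV = OCV - V_min = 0.924 V (so I_max = dV / R)
P_max = dV * V_min / R = 0.924 * 2.686 / 0.0335 = 74.09 W

74.09 W


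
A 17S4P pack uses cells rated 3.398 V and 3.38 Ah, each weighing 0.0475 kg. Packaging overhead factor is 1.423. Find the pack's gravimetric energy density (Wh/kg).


Step 1: V_pack = 17 * 3.398 = 57.766 V
Step 2: C_pack = 4 * 3.38 = 13.52 Ah
Step 3: E_pack = V_pack * C_pack = 57.766 * 13.52 = 781 Wh
Step 4: m_pack = 17 * 4 * 0.0475 * 1.423 = 4.5963 kg
Step 5: ED = E_pack / m_pack = 781 / 4.5963 = 169.9 Wh/kg

169.9 Wh/kg


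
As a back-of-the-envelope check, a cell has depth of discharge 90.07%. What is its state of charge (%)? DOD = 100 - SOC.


SOC = 100 - DOD = 100 - 90.07 = 9.93%

9.93%


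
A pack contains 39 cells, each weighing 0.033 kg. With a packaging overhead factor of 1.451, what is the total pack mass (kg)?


Cell mass sum = 39 * 0.033 = 1.287 kg
With overhead 1.451: m_pack = 1.287 * 1.451 = 1.867 kg

1.867 kg


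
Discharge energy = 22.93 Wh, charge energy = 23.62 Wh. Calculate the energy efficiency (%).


Round-trip efficiency = 22.93/23.62 * 100% = 97.08%

97.08%


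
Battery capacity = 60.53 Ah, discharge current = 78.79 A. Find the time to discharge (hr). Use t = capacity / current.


Runtime = 60.53 Ah / 78.79 A = 0.7682 hr

0.7682 hr


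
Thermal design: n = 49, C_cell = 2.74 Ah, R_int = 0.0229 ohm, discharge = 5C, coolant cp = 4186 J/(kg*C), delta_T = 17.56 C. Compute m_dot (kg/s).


Step 1: I = 5 * 2.74 = 13.7 A
Step 2: Q_cell = I^2 * R = 13.7^2 * 0.0229 = 4.2981 W
Step 3: Q_total = 49 * 4.2981 = 210.61 W
Step 4: m_dot = Q_total / (cp * dT) = 210.61 / (4186 * 17.56) = 0.002865 kg/s

0.002865 kg/s


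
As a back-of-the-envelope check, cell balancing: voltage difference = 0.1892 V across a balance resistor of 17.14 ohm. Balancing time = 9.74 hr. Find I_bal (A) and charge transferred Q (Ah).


First, Ohm's law: I_bal = 0.1892 V / 17.14 ohm = 0.011039 A
Then Q = I * t = 0.011039 A * 9.74 hr = 0.1075 Ah

I=0.011039 A, Q=0.1075 Ah


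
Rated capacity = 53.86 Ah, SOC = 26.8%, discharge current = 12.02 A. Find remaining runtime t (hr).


Step 1: remaining = SOC/100 * C_total = 26.8/100 * 53.86 = 14.434 Ah
Step 2: t = remaining / I = 14.434 / 12.02 = 1.201 hr

1.201 hr


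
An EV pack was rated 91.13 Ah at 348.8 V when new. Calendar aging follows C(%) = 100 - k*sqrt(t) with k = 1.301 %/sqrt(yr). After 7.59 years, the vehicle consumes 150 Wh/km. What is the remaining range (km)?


Step 1: capacity retention = 100 - 1.301 * sqrt(7.59) = 100 - 1.301 * 2.755 = 96.416%
Step 2: C_now = 91.13 * 96.416/100 = 87.864 Ah
Step 3: E_pack = V * C_now = 348.8 * 87.864 = 30647 Wh
Step 4: range = E_pack / consumption = 30647 / 150 = 204.3 km

204.3 km


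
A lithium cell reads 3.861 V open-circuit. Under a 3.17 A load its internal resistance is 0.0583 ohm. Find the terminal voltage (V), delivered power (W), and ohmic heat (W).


Step 1: V_terminal = OCV - I*R = 3.861 - 3.17 * 0.0583 = 3.6762 V
Step 2: P_out = V_terminal * I = 3.6762 * 3.17 = 11.65 W
Step 3: Q = I^2 * R = 3.17^2 * 0.0583 = 0.5859 W

V=3.6762 V, P=11.65 W, Q=0.5859 W


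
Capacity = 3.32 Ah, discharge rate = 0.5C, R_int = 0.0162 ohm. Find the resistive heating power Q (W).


Step 1: I = C_rate * capacity = 0.5 * 3.32 = 1.66 A
Step 2: Q = I^2 * R = 1.66^2 * 0.0162 = 2.7556 * 0.0162 = 0.04464 W

0.04464 W


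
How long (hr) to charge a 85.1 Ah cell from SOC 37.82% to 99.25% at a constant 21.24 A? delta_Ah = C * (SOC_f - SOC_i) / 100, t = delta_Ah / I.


Step 1: dSOC = 99.25% - 37.82% = 61.43%
Step 2: delta_Ah = 85.1 * 61.43 / 100 = 52.277 Ah
Step 3: t = 52.277 / 21.24 = 2.461 hr

2.461 hr


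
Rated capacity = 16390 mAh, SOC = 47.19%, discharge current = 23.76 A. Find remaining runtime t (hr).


Convert: C_total = 16390 mAh = 16.39 Ah
Step 1: remaining = SOC/100 * C_total = 47.19/100 * 16.39 = 7.7344 Ah
Step 2: t = remaining / I = 7.7344 / 23.76 = 0.3255 hr

0.3255 hr


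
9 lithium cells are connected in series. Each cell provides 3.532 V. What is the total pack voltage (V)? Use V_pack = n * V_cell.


V_pack = n * V_cell = 9 * 3.532 = 31.788 V

31.788 V


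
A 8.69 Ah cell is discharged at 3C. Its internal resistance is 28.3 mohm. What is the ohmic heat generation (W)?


Convert: R = 28.3 mohm = 0.0283 ohm
Step 1: I = C_rate * capacity = 3 * 8.69 = 26.07 A
Step 2: Q = I^2 * R = 26.07^2 * 0.0283 = 679.64 * 0.0283 = 19.23 W

19.23 W


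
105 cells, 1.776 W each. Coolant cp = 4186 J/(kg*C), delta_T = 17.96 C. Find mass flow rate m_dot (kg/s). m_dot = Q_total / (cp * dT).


Q_total = 105 * 1.776 = 186.48 W
m_dot = Q_total / (cp * dT) = 186.48 / (4186 * 17.96) = 0.002480 kg/s

0.002480 kg/s


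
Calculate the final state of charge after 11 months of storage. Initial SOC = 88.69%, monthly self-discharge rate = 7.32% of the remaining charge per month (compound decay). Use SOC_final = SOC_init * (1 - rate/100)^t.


Monthly retention factor = 1 - 7.32/100 = 0.9268
Over 11 months: factor^11 = 0.43336
SOC_final = 88.69 * 0.43336 = 38.43%

38.43%


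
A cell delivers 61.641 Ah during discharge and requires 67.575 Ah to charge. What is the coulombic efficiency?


eta_c = Q_dis / Q_chg * 100 = 61.641 / 67.575 * 100 = 91.22%

91.22%


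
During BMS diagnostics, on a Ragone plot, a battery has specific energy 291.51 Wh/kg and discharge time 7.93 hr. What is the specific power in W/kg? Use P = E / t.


Specific power = 291.51 Wh/kg / 7.93 hr = 36.76 W/kg

36.76 W/kg


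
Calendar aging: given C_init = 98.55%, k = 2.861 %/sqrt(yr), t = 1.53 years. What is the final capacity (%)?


sqrt(t) = sqrt(1.53) = 1.2369
C_final = 98.55 - 2.861 * 1.2369 = 95.01%

95.01%


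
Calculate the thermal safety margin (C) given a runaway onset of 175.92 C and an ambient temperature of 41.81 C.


Safety margin = 175.92 C - 41.81 C = 134.11 C

134.11 C


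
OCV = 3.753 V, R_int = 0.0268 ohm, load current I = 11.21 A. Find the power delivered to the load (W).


Step 1: V_terminal = OCV - I*R = 3.753 - 11.21 * 0.0268 = 3.4526 V
Step 2: P_out = V_terminal * I = 3.4526 * 11.21 = 38.70 W

38.70 W


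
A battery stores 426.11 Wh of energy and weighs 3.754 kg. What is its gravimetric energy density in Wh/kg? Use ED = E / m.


ED = E / m = 426.11 / 3.754 = 113.5 Wh/kg

113.5 Wh/kg


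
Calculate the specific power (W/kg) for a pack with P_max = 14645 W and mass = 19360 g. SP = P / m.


Convert: m = 19360 g = 19.36 kg
Specific power = 14645 W / 19.36 kg = 756.5 W/kg

756.5 W/kg


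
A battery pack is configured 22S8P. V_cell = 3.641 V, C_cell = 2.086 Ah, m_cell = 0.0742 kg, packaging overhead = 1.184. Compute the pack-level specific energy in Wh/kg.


Step 1: V_pack = 22 * 3.641 = 80.102 V
Step 2: C_pack = 8 * 2.086 = 16.688 Ah
Step 3: E_pack = V_pack * C_pack = 80.102 * 16.688 = 1336.7 Wh
Step 4: m_pack = 22 * 8 * 0.0742 * 1.184 = 15.462 kg
Step 5: ED = E_pack / m_pack = 1336.7 / 15.462 = 86.45 Wh/kg

86.45 Wh/kg


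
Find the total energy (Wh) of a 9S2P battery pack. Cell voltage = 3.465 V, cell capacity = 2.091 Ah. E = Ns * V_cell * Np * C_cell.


V_pack = 9 * 3.465 = 31.185 V
C_pack = 2 * 2.091 = 4.182 Ah
E = V_pack * C_pack = 31.185 * 4.182 = 130.4 Wh

130.4 Wh


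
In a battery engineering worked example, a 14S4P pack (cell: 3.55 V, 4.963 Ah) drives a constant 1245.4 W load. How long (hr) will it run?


Step 1: E_pack = Ns * V_cell * Np * C_cell = 14 * 3.55 * 4 * 4.963 = 986.64 Wh
Step 2: t = E_pack / P = 986.64 / 1245.4 = 0.7922 hr

0.7922 hr


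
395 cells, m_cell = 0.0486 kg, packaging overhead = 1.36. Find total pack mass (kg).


m_pack = n * m_cell * overhead = 395 * 0.0486 * 1.36 = 26.11 kg

26.11 kg


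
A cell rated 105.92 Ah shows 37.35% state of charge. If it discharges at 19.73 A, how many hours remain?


Step 1: remaining = SOC/100 * C_total = 37.35/100 * 105.92 = 39.561 Ah
Step 2: t = remaining / I = 39.561 / 19.73 = 2.005 hr

2.005 hr


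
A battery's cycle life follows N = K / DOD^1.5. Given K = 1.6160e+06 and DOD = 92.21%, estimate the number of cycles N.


DOD^1.5 = 885.46
N = K / DOD^1.5 = 1.6160e+06 / 885.46 = 1825

1825 cycles


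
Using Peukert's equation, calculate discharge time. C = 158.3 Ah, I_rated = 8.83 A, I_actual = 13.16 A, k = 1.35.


Step 1: t_rated = C / I_rated = 158.3 / 8.83 = 17.928 hr
Step 2: ratio = 8.83 / 13.16 = 0.67097
Step 3: ratio^k = 0.67097^1.35 = 0.58351
Step 4: t = t_rated * ratio^k = 17.928 * 0.58351 = 10.46 hr

10.46 hr


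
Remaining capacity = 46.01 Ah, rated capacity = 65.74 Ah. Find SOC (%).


SOC% = 46.01 / 65.74 * 100 = 69.99%

69.99%


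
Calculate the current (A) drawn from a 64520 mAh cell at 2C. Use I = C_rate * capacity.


Convert: capacity = 64520 mAh = 64.52 Ah
At 2C: I = 2 * 64.52 Ah = 129.04 A

129.04 A


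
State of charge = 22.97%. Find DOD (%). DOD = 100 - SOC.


Complement of SOC: DOD = 100% - 22.97% = 77.03%

77.03%


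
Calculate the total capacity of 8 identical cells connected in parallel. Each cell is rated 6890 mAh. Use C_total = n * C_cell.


Convert: C_cell = 6890 mAh = 6.89 Ah
C_total = 8 * 6.89 = 55.12 Ah

55.12 Ah


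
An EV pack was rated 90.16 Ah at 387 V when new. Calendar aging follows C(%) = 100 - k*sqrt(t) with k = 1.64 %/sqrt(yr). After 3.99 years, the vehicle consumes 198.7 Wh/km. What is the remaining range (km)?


Step 1: capacity retention = 100 - 1.64 * sqrt(3.99) = 100 - 1.64 * 1.9975 = 96.724%
Step 2: C_now = 90.16 * 96.724/100 = 87.206 Ah
Step 3: E_pack = V * C_now = 387 * 87.206 = 33749 Wh
Step 4: range = E_pack / consumption = 33749 / 198.7 = 169.8 km

169.8 km


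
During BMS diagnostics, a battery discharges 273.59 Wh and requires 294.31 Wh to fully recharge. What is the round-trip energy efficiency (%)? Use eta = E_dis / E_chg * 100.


eta_e = E_dis / E_chg * 100 = 273.59 / 294.31 * 100 = 92.96%

92.96%


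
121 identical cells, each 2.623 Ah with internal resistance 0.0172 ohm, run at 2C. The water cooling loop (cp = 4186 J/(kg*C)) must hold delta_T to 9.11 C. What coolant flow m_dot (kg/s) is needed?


Step 1: I = 2 * 2.623 = 5.246 A
Step 2: Q_cell = I^2 * R = 5.246^2 * 0.0172 = 0.47335 W
Step 3: Q_total = 121 * 0.47335 = 57.275 W
Step 4: m_dot = Q_total / (cp * dT) = 57.275 / (4186 * 9.11) = 0.001502 kg/s

0.001502 kg/s


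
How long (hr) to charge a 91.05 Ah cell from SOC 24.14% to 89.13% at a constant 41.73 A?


delta_Ah = 91.05 * (89.13 - 24.14) / 100 = 59.173 Ah
t = delta_Ah / I = 59.173 / 41.73 = 1.418 hr

1.418 hr


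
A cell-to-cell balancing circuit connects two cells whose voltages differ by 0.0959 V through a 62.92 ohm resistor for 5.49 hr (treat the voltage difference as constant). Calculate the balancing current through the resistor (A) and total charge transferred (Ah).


I_bal = dV / R = 0.0959 / 62.92 = 0.0015242 A
Q = I_bal * t = 0.0015242 * 5.49 = 0.008368 Ah

I=0.0015242 A, Q=0.008368 Ah


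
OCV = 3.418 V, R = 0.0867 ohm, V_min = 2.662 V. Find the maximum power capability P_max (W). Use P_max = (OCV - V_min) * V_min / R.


dV = OCV - V_min = 0.756 V (so I_max = dV / R)
P_max = dV * V_min / R = 0.756 * 2.662 / 0.0867 = 23.21 W

23.21 W


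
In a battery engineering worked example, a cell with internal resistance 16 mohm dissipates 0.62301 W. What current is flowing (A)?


Convert: R = 16 mohm = 0.016 ohm
I = sqrt(Q / R) = sqrt(0.62301 / 0.016) = sqrt(38.938) = 6.240 A

6.240 A


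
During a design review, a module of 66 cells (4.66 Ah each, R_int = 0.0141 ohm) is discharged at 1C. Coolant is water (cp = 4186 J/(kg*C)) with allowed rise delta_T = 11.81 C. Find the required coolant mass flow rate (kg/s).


Step 1: I = 1 * 4.66 = 4.66 A
Step 2: Q_cell = I^2 * R = 4.66^2 * 0.0141 = 0.30619 W
Step 3: Q_total = 66 * 0.30619 = 20.209 W
Step 4: m_dot = Q_total / (cp * dT) = 20.209 / (4186 * 11.81) = 4.088e-04 kg/s

4.088e-04 kg/s


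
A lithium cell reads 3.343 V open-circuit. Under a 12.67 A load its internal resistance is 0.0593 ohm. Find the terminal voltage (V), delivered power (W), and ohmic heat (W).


Step 1: V_terminal = OCV - I*R = 3.343 - 12.67 * 0.0593 = 2.5917 V
Step 2: P_out = V_terminal * I = 2.5917 * 12.67 = 32.84 W
Step 3: Q = I^2 * R = 12.67^2 * 0.0593 = 9.519 W

V=2.5917 V, P=32.84 W, Q=9.519 W


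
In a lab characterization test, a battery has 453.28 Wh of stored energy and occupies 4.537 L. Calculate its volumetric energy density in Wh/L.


ED = E / V = 453.28 / 4.537 = 99.91 Wh/L

99.91 Wh/L


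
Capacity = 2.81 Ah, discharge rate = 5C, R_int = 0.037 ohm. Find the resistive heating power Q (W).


Step 1: I = C_rate * capacity = 5 * 2.81 = 14.05 A
Step 2: Q = I^2 * R = 14.05^2 * 0.037 = 197.4 * 0.037 = 7.304 W

7.304 W


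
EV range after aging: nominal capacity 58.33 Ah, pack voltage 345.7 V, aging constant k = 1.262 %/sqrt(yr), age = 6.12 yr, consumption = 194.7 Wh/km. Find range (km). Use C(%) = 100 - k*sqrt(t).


Step 1: capacity retention = 100 - 1.262 * sqrt(6.12) = 100 - 1.262 * 2.4739 = 96.878%
Step 2: C_now = 58.33 * 96.878/100 = 56.509 Ah
Step 3: E_pack = V * C_now = 345.7 * 56.509 = 19535 Wh
Step 4: range = E_pack / consumption = 19535 / 194.7 = 100.3 km

100.3 km


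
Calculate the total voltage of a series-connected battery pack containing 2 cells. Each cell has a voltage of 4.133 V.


V_pack = n * V_cell = 2 * 4.133 = 8.266 V

8.266 V


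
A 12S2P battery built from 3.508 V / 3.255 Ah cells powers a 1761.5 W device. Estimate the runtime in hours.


Step 1: E_pack = Ns * V_cell * Np * C_cell = 12 * 3.508 * 2 * 3.255 = 274.04 Wh
Step 2: t = E_pack / P = 274.04 / 1761.5 = 0.1556 hr

0.1556 hr


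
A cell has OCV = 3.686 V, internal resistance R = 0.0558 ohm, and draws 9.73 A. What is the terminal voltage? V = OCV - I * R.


IR drop = 9.73 * 0.0558 = 0.54293 V
V = 3.686 - 0.54293 = 3.143 V

3.143 V


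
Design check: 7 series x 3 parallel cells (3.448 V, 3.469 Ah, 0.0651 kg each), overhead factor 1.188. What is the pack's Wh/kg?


Step 1: V_pack = 7 * 3.448 = 24.136 V
Step 2: C_pack = 3 * 3.469 = 10.407 Ah
Step 3: E_pack = V_pack * C_pack = 24.136 * 10.407 = 251.18 Wh
Step 4: m_pack = 7 * 3 * 0.0651 * 1.188 = 1.6241 kg
Step 5: ED = E_pack / m_pack = 251.18 / 1.6241 = 154.7 Wh/kg

154.7 Wh/kg


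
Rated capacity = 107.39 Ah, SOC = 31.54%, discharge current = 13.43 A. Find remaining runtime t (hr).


Step 1: remaining = SOC/100 * C_total = 31.54/100 * 107.39 = 33.871 Ah
Step 2: t = remaining / I = 33.871 / 13.43 = 2.522 hr

2.522 hr


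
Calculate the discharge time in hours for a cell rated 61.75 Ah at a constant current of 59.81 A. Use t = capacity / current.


Runtime = 61.75 Ah / 59.81 A = 1.032 hr

1.032 hr


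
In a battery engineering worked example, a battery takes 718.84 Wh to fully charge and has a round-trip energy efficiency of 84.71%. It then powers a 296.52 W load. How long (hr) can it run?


Step 1: E_discharge = eta/100 * E_charge = 84.71/100 * 718.84 = 608.93 Wh
Step 2: t = E_discharge / P = 608.93 / 296.52 = 2.054 hr

2.054 hr


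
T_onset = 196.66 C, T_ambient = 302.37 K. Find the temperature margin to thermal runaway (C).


Convert: T_ambient = 302.37 K = 29.22 C
margin = 196.66 - 29.22 = 167.44 C

167.44 C


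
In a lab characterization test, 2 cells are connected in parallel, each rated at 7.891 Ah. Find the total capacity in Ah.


C_total = 2 * 7.891 = 15.782 Ah

15.782 Ah


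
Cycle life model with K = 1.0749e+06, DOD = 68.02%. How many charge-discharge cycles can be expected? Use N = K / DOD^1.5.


Step 1: DOD^1.5 = 68.02^1.5 = 560.99
Step 2: N = 1.0749e+06 / 560.99 = 1916 cycles

1916 cycles


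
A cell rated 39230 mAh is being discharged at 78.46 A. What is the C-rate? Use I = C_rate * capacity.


Convert: capacity = 39230 mAh = 39.23 Ah
Rearranging: C_rate = 78.46 / 39.23 = 2C

2C


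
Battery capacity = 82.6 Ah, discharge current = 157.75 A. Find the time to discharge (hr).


Runtime = 82.6 Ah / 157.75 A = 0.5236 hr

0.5236 hr


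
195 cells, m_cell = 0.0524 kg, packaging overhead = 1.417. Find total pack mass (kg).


m_pack = n * m_cell * overhead = 195 * 0.0524 * 1.417 = 14.48 kg

14.48 kg


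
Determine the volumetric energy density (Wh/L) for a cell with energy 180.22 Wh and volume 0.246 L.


Volumetric ED = 180.22 Wh / 0.246 L = 732.6 Wh/L

732.6 Wh/L


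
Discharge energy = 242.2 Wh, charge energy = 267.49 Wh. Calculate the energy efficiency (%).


Round-trip efficiency = 242.2/267.49 * 100% = 90.55%

90.55%


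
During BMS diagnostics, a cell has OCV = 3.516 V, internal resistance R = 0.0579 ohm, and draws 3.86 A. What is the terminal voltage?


V = OCV - I*R = 3.516 - 3.86 * 0.0579 = 3.293 V

3.293 V


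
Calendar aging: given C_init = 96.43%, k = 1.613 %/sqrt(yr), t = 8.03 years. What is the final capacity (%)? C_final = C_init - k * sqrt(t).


sqrt(t) = sqrt(8.03) = 2.8337
C_final = 96.43 - 1.613 * 2.8337 = 91.86%

91.86%


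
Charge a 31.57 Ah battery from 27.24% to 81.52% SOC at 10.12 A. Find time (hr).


Step 1: dSOC = 81.52% - 27.24% = 54.28%
Step 2: delta_Ah = 31.57 * 54.28 / 100 = 17.136 Ah
Step 3: t = 17.136 / 10.12 = 1.693 hr

1.693 hr


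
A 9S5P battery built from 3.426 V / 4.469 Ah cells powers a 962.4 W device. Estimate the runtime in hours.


Step 1: E_pack = Ns * V_cell * Np * C_cell = 9 * 3.426 * 5 * 4.469 = 688.99 Wh
Step 2: t = E_pack / P = 688.99 / 962.4 = 0.7159 hr

0.7159 hr


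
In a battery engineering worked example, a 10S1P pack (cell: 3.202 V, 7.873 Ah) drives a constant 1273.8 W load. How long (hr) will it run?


Step 1: E_pack = Ns * V_cell * Np * C_cell = 10 * 3.202 * 1 * 7.873 = 252.09 Wh
Step 2: t = E_pack / P = 252.09 / 1273.8 = 0.1979 hr

0.1979 hr


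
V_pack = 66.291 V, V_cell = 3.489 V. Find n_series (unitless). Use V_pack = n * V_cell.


Rearranging: n = V_pack / V_cell = 66.291 / 3.489 = 19 cells

19


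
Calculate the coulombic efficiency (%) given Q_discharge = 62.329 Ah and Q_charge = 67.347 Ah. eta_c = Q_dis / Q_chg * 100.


Coulombic efficiency = 62.329/67.347 * 100% = 92.55%

92.55%


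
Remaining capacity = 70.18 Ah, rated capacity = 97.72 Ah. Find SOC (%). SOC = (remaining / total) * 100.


SOC = (remaining / total) * 100 = (70.18 / 97.72) * 100 = 71.82%

71.82%


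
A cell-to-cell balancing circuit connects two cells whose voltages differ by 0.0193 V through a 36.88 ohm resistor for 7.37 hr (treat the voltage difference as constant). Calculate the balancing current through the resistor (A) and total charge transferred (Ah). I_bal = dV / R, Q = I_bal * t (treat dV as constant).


First, Ohm's law: I_bal = 0.0193 V / 36.88 ohm = 5.2332e-04 A
Then Q = I * t = 5.2332e-04 A * 7.37 hr = 0.003857 Ah

I=5.2332e-04 A, Q=0.003857 Ah


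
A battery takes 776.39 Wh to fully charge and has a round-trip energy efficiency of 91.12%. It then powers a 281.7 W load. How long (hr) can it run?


Step 1: E_discharge = eta/100 * E_charge = 91.12/100 * 776.39 = 707.45 Wh
Step 2: t = E_discharge / P = 707.45 / 281.7 = 2.511 hr

2.511 hr


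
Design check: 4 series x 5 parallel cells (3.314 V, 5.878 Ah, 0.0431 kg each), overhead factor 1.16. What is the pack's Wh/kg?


Step 1: V_pack = 4 * 3.314 = 13.256 V
Step 2: C_pack = 5 * 5.878 = 29.39 Ah
Step 3: E_pack = V_pack * C_pack = 13.256 * 29.39 = 389.59 Wh
Step 4: m_pack = 4 * 5 * 0.0431 * 1.16 = 0.99992 kg
Step 5: ED = E_pack / m_pack = 389.59 / 0.99992 = 389.6 Wh/kg

389.6 Wh/kg


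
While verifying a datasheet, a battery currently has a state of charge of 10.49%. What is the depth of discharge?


DOD = 100 - SOC = 100 - 10.49 = 89.51%

89.51%


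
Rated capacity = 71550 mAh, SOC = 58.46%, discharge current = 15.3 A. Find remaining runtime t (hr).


Convert: C_total = 71550 mAh = 71.55 Ah
Step 1: remaining = SOC/100 * C_total = 58.46/100 * 71.55 = 41.828 Ah
Step 2: t = remaining / I = 41.828 / 15.3 = 2.734 hr

2.734 hr


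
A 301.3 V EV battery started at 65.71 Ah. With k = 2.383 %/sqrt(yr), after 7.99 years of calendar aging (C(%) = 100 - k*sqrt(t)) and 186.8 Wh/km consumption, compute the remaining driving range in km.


Step 1: capacity retention = 100 - 2.383 * sqrt(7.99) = 100 - 2.383 * 2.8267 = 93.264%
Step 2: C_now = 65.71 * 93.264/100 = 61.284 Ah
Step 3: E_pack = V * C_now = 301.3 * 61.284 = 18465 Wh
Step 4: range = E_pack / consumption = 18465 / 186.8 = 98.85 km

98.85 km


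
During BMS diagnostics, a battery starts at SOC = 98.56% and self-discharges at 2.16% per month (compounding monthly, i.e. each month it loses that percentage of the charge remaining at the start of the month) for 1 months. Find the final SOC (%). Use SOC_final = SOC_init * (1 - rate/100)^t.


decay = (1 - 2.16/100)^1 = 0.9784
SOC_final = 98.56 * 0.9784 = 96.43%

96.43%


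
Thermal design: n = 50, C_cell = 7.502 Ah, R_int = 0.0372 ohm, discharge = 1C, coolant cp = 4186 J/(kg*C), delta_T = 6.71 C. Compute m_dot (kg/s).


Step 1: I = 1 * 7.502 = 7.502 A
Step 2: Q_cell = I^2 * R = 7.502^2 * 0.0372 = 2.0936 W
Step 3: Q_total = 50 * 2.0936 = 104.68 W
Step 4: m_dot = Q_total / (cp * dT) = 104.68 / (4186 * 6.71) = 0.003727 kg/s

0.003727 kg/s


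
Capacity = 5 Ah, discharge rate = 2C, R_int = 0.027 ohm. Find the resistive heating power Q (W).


Step 1: I = C_rate * capacity = 2 * 5 = 10 A
Step 2: Q = I^2 * R = 10^2 * 0.027 = 100 * 0.027 = 2.700 W

2.700 W


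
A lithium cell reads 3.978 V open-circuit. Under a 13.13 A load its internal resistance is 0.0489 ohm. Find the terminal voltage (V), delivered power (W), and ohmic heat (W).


Step 1: V_terminal = OCV - I*R = 3.978 - 13.13 * 0.0489 = 3.3359 V
Step 2: P_out = V_terminal * I = 3.3359 * 13.13 = 43.80 W
Step 3: Q = I^2 * R = 13.13^2 * 0.0489 = 8.430 W

V=3.3359 V, P=43.80 W, Q=8.430 W


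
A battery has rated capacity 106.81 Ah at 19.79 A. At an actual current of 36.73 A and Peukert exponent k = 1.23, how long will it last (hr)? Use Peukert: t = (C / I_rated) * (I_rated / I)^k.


t_rated = C / I_rated = 106.81 / 19.79 = 5.3972 hr
(I_rated/I)^k = (0.5388)^1.23 = 0.46736
t = t_rated * (I_rated/I)^k = 5.3972 * 0.46736 = 2.522 hr

2.522 hr


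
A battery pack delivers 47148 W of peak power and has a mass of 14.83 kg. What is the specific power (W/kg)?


SP = P / m = 47148 / 14.83 = 3179 W/kg

3179 W/kg


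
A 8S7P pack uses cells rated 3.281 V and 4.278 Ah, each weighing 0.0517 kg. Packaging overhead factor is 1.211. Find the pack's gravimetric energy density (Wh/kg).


Step 1: V_pack = 8 * 3.281 = 26.248 V
Step 2: C_pack = 7 * 4.278 = 29.946 Ah
Step 3: E_pack = V_pack * C_pack = 26.248 * 29.946 = 786.02 Wh
Step 4: m_pack = 8 * 7 * 0.0517 * 1.211 = 3.5061 kg
Step 5: ED = E_pack / m_pack = 786.02 / 3.5061 = 224.2 Wh/kg

224.2 Wh/kg


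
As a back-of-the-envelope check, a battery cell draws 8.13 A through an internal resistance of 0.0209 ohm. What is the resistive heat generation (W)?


I^2 = 66.097
Q = 66.097 * 0.0209 = 1.381 W

1.381 W


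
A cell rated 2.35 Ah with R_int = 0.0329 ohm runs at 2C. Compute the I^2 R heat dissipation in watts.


Step 1: I = C_rate * capacity = 2 * 2.35 = 4.7 A
Step 2: Q = I^2 * R = 4.7^2 * 0.0329 = 22.09 * 0.0329 = 0.7268 W

0.7268 W


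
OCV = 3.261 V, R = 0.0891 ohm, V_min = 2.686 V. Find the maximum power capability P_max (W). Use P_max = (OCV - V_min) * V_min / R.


P_max = (OCV - V_min) * V_min / R = (3.261 - 2.686) * 2.686 / 0.0891 = 0.575 * 2.686 / 0.0891 = 17.33 W

17.33 W


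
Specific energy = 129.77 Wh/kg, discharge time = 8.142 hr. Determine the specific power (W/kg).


Specific power = 129.77 Wh/kg / 8.142 hr = 15.94 W/kg

15.94 W/kg


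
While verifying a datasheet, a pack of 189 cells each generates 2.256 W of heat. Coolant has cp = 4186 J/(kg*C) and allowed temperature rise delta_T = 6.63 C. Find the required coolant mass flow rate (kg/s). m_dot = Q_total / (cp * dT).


Step 1: Total heat Q = 189 * 2.256 W = 426.38 W
Step 2: denom = cp * dT = 4186 * 6.63 = 27753
Step 3: m_dot = 426.38 / 27753 = 0.01536 kg/s

0.01536 kg/s


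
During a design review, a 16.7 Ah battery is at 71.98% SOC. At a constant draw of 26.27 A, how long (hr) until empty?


Step 1: remaining = SOC/100 * C_total = 71.98/100 * 16.7 = 12.021 Ah
Step 2: t = remaining / I = 12.021 / 26.27 = 0.4576 hr

0.4576 hr


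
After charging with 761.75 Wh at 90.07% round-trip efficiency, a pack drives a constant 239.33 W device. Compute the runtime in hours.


Step 1: E_discharge = eta/100 * E_charge = 90.07/100 * 761.75 = 686.11 Wh
Step 2: t = E_discharge / P = 686.11 / 239.33 = 2.867 hr

2.867 hr


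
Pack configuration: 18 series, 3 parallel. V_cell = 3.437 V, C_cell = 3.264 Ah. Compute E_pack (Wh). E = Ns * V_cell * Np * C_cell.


V_pack = 18 * 3.437 = 61.866 V
C_pack = 3 * 3.264 = 9.792 Ah
E = V_pack * C_pack = 61.866 * 9.792 = 605.8 Wh

605.8 Wh


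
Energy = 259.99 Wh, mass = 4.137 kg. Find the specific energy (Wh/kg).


Specific energy = 259.99 Wh / 4.137 kg = 62.85 Wh/kg

62.85 Wh/kg


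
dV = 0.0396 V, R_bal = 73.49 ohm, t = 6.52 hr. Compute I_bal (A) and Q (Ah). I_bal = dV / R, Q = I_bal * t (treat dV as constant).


I_bal = dV / R = 0.0396 / 73.49 = 5.3885e-04 A
Q = I_bal * t = 5.3885e-04 * 6.52 = 0.003513 Ah

I=5.3885e-04 A, Q=0.003513 Ah


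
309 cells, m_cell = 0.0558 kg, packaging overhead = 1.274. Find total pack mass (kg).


m_pack = n * m_cell * overhead = 309 * 0.0558 * 1.274 = 21.97 kg

21.97 kg


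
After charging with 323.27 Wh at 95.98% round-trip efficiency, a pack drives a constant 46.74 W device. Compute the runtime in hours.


Step 1: E_discharge = eta/100 * E_charge = 95.98/100 * 323.27 = 310.27 Wh
Step 2: t = E_discharge / P = 310.27 / 46.74 = 6.638 hr

6.638 hr


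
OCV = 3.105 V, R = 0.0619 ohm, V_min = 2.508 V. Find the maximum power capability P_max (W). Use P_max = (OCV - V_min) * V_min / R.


P_max = (OCV - V_min) * V_min / R = (3.105 - 2.508) * 2.508 / 0.0619 = 0.597 * 2.508 / 0.0619 = 24.19 W

24.19 W


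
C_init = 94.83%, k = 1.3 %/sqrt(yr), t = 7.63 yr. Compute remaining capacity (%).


Step 1: sqrt(7.63 yr) = 2.7622
Step 2: drop = 1.3 * 2.7622 = 3.5909
Step 3: C_final = 94.83 - 3.5909 = 91.24%

91.24%


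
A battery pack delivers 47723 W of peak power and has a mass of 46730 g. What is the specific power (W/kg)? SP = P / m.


Convert: m = 46730 g = 46.73 kg
Specific power = 47723 W / 46.73 kg = 1021 W/kg

1021 W/kg


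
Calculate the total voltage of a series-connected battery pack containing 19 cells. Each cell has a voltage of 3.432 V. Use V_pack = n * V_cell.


With 19 cells in series at 3.432 V each, V_pack = 65.208 V

65.208 V


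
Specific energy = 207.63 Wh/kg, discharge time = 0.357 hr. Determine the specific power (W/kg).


Specific power = 207.63 Wh/kg / 0.357 hr = 581.6 W/kg

581.6 W/kg


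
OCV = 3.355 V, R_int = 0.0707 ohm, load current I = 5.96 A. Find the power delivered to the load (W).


Step 1: V_terminal = OCV - I*R = 3.355 - 5.96 * 0.0707 = 2.9336 V
Step 2: P_out = V_terminal * I = 2.9336 * 5.96 = 17.48 W

17.48 W


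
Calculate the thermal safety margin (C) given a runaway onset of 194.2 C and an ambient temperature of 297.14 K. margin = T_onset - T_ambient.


Convert: T_ambient = 297.14 K = 23.99 C
margin = 194.2 - 23.99 = 170.21 C

170.21 C


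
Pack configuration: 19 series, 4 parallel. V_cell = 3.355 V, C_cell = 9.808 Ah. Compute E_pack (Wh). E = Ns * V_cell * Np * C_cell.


V_pack = 19 * 3.355 = 63.745 V
C_pack = 4 * 9.808 = 39.232 Ah
E = V_pack * C_pack = 63.745 * 39.232 = 2501 Wh

2501 Wh


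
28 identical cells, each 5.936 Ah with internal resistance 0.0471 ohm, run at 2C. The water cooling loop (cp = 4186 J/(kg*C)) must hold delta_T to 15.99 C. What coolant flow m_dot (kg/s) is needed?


Step 1: I = 2 * 5.936 = 11.872 A
Step 2: Q_cell = I^2 * R = 11.872^2 * 0.0471 = 6.6385 W
Step 3: Q_total = 28 * 6.6385 = 185.88 W
Step 4: m_dot = Q_total / (cp * dT) = 185.88 / (4186 * 15.99) = 0.002777 kg/s

0.002777 kg/s


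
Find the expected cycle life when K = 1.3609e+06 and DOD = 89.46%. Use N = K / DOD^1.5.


DOD^1.5 = 846.14
N = K / DOD^1.5 = 1.3609e+06 / 846.14 = 1608

1608 cycles


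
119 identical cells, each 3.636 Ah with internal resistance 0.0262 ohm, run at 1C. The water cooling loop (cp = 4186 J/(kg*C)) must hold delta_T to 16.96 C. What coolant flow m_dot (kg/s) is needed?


Step 1: I = 1 * 3.636 = 3.636 A
Step 2: Q_cell = I^2 * R = 3.636^2 * 0.0262 = 0.34638 W
Step 3: Q_total = 119 * 0.34638 = 41.219 W
Step 4: m_dot = Q_total / (cp * dT) = 41.219 / (4186 * 16.96) = 5.806e-04 kg/s

5.806e-04 kg/s


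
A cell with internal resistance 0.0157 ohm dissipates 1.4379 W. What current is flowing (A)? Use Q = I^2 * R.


I = sqrt(Q / R) = sqrt(1.4379 / 0.0157) = sqrt(91.586) = 9.570 A

9.570 A


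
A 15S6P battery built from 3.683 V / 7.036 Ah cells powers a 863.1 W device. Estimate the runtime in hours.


Step 1: E_pack = Ns * V_cell * Np * C_cell = 15 * 3.683 * 6 * 7.036 = 2332.2 Wh
Step 2: t = E_pack / P = 2332.2 / 863.1 = 2.702 hr

2.702 hr


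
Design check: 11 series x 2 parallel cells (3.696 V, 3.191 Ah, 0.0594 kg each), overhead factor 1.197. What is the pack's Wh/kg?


Step 1: V_pack = 11 * 3.696 = 40.656 V
Step 2: C_pack = 2 * 3.191 = 6.382 Ah
Step 3: E_pack = V_pack * C_pack = 40.656 * 6.382 = 259.47 Wh
Step 4: m_pack = 11 * 2 * 0.0594 * 1.197 = 1.5642 kg
Step 5: ED = E_pack / m_pack = 259.47 / 1.5642 = 165.9 Wh/kg

165.9 Wh/kg


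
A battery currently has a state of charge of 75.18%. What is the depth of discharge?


Complement of SOC: DOD = 100% - 75.18% = 24.82%

24.82%


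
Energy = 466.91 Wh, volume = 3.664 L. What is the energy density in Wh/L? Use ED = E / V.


Volumetric ED = 466.91 Wh / 3.664 L = 127.4 Wh/L

127.4 Wh/L


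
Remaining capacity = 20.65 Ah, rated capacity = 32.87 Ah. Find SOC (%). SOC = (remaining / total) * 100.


SOC = (remaining / total) * 100 = (20.65 / 32.87) * 100 = 62.82%

62.82%


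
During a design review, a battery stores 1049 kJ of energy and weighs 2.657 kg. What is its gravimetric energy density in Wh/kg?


Convert: E = 1049 kJ = 291.39 Wh
ED = E / m = 291.39 / 2.657 = 109.7 Wh/kg

109.7 Wh/kg


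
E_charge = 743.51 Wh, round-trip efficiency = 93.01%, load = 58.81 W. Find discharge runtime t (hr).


Step 1: E_discharge = eta/100 * E_charge = 93.01/100 * 743.51 = 691.54 Wh
Step 2: t = E_discharge / P = 691.54 / 58.81 = 11.76 hr

11.76 hr


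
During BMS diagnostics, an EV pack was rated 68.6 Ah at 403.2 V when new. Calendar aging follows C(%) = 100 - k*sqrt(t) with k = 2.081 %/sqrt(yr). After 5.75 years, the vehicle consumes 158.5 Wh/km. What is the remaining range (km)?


Step 1: capacity retention = 100 - 2.081 * sqrt(5.75) = 100 - 2.081 * 2.3979 = 95.01%
Step 2: C_now = 68.6 * 95.01/100 = 65.177 Ah
Step 3: E_pack = V * C_now = 403.2 * 65.177 = 26279 Wh
Step 4: range = E_pack / consumption = 26279 / 158.5 = 165.8 km

165.8 km


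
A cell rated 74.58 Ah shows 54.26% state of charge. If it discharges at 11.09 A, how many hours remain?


Step 1: remaining = SOC/100 * C_total = 54.26/100 * 74.58 = 40.467 Ah
Step 2: t = remaining / I = 40.467 / 11.09 = 3.649 hr

3.649 hr


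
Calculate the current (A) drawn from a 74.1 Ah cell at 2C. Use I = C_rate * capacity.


I = C_rate * capacity = 2 * 74.1 = 148.2 A

148.2 A


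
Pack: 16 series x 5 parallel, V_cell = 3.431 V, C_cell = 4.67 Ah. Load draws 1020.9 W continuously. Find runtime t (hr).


Step 1: E_pack = Ns * V_cell * Np * C_cell = 16 * 3.431 * 5 * 4.67 = 1281.8 Wh
Step 2: t = E_pack / P = 1281.8 / 1020.9 = 1.256 hr

1.256 hr


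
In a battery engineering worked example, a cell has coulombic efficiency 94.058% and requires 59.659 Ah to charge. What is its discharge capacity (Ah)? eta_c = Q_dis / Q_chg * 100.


Q_dis = eta/100 * Q_chg = 94.058/100 * 59.659 = 56.11 Ah

56.11 Ah


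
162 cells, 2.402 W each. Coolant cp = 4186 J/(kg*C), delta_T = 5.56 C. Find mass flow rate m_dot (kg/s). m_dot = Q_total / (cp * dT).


Q_total = 162 * 2.402 = 389.12 W
m_dot = Q_total / (cp * dT) = 389.12 / (4186 * 5.56) = 0.01672 kg/s

0.01672 kg/s


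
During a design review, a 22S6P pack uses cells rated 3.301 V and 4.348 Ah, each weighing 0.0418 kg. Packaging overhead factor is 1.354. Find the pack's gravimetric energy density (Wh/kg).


Step 1: V_pack = 22 * 3.301 = 72.622 V
Step 2: C_pack = 6 * 4.348 = 26.088 Ah
Step 3: E_pack = V_pack * C_pack = 72.622 * 26.088 = 1894.6 Wh
Step 4: m_pack = 22 * 6 * 0.0418 * 1.354 = 7.4708 kg
Step 5: ED = E_pack / m_pack = 1894.6 / 7.4708 = 253.6 Wh/kg

253.6 Wh/kg


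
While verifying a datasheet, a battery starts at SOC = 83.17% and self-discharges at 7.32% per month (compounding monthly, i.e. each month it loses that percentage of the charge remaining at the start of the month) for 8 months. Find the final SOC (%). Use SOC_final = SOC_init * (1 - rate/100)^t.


decay = (1 - 7.32/100)^8 = 0.54436
SOC_final = 83.17 * 0.54436 = 45.27%

45.27%


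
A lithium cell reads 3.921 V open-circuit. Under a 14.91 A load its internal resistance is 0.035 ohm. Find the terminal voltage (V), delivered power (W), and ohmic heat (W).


Step 1: V_terminal = OCV - I*R = 3.921 - 14.91 * 0.035 = 3.3992 V
Step 2: P_out = V_terminal * I = 3.3992 * 14.91 = 50.68 W
Step 3: Q = I^2 * R = 14.91^2 * 0.035 = 7.781 W

V=3.3992 V, P=50.68 W, Q=7.781 W


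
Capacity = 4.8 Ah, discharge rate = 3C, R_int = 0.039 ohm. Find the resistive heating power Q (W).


Step 1: I = C_rate * capacity = 3 * 4.8 = 14.4 A
Step 2: Q = I^2 * R = 14.4^2 * 0.039 = 207.36 * 0.039 = 8.087 W

8.087 W


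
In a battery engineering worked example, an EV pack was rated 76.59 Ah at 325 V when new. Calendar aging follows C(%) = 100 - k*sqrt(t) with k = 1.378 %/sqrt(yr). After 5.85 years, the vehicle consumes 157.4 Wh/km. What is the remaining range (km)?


Step 1: capacity retention = 100 - 1.378 * sqrt(5.85) = 100 - 1.378 * 2.4187 = 96.667%
Step 2: C_now = 76.59 * 96.667/100 = 74.037 Ah
Step 3: E_pack = V * C_now = 325 * 74.037 = 24062 Wh
Step 4: range = E_pack / consumption = 24062 / 157.4 = 152.9 km

152.9 km


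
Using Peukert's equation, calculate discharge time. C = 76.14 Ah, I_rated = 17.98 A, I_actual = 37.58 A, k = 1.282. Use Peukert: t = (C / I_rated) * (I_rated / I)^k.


Step 1: t_rated = C / I_rated = 76.14 / 17.98 = 4.2347 hr
Step 2: ratio = 17.98 / 37.58 = 0.47845
Step 3: ratio^k = 0.47845^1.282 = 0.38864
Step 4: t = t_rated * ratio^k = 4.2347 * 0.38864 = 1.646 hr

1.646 hr


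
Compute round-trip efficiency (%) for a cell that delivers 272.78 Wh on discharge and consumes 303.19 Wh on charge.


eta_e = E_dis / E_chg * 100 = 272.78 / 303.19 * 100 = 89.97%

89.97%


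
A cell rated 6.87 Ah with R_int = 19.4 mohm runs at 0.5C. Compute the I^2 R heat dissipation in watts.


Convert: R = 19.4 mohm = 0.0194 ohm
Step 1: I = C_rate * capacity = 0.5 * 6.87 = 3.435 A
Step 2: Q = I^2 * R = 3.435^2 * 0.0194 = 11.799 * 0.0194 = 0.2289 W

0.2289 W


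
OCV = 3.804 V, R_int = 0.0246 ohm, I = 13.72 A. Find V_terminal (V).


IR drop = 13.72 * 0.0246 = 0.33751 V
V = 3.804 - 0.33751 = 3.466 V

3.466 V


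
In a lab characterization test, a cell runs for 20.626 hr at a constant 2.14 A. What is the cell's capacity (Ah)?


C = I * t = 2.14 * 20.626 = 44.14 Ah

44.14 Ah


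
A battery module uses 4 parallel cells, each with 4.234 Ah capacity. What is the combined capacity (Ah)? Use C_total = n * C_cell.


C_total = 4 * 4.234 = 16.936 Ah

16.936 Ah


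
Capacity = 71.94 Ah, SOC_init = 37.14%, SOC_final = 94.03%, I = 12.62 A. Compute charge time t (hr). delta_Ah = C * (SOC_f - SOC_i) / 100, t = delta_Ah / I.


Step 1: dSOC = 94.03% - 37.14% = 56.89%
Step 2: delta_Ah = 71.94 * 56.89 / 100 = 40.927 Ah
Step 3: t = 40.927 / 12.62 = 3.243 hr

3.243 hr


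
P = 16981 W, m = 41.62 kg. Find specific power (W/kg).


SP = P / m = 16981 / 41.62 = 408.0 W/kg

408.0 W/kg


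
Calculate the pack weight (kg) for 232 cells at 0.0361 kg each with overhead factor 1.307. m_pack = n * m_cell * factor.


m_pack = n * m_cell * overhead = 232 * 0.0361 * 1.307 = 10.95 kg

10.95 kg


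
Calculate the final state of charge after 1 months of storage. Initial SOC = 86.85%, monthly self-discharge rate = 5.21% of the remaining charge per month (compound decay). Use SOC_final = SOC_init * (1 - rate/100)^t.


Monthly retention factor = 1 - 5.21/100 = 0.9479
Over 1 months: factor^1 = 0.9479
SOC_final = 86.85 * 0.9479 = 82.33%

82.33%


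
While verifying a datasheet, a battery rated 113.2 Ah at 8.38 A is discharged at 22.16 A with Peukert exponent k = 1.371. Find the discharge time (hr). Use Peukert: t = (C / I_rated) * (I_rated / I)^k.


t_rated = C / I_rated = 113.2 / 8.38 = 13.508 hr
(I_rated/I)^k = (0.37816)^1.371 = 0.26363
t = t_rated * (I_rated/I)^k = 13.508 * 0.26363 = 3.561 hr

3.561 hr


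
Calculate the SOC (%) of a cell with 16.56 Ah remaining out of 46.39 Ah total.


SOC = (remaining / total) * 100 = (16.56 / 46.39) * 100 = 35.70%

35.70%


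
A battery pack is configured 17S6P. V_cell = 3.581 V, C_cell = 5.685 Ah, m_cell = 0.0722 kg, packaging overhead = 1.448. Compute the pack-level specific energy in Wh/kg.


Step 1: V_pack = 17 * 3.581 = 60.877 V
Step 2: C_pack = 6 * 5.685 = 34.11 Ah
Step 3: E_pack = V_pack * C_pack = 60.877 * 34.11 = 2076.5 Wh
Step 4: m_pack = 17 * 6 * 0.0722 * 1.448 = 10.664 kg
Step 5: ED = E_pack / m_pack = 2076.5 / 10.664 = 194.7 Wh/kg

194.7 Wh/kg
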